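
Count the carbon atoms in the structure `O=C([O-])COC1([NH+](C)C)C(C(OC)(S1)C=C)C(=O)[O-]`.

11

The symbol for carbon appears 11 times in the SMILES.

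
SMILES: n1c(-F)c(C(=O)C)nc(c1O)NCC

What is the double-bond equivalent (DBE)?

Molecular formula from the SMILES: C8H10FN3O2.
DoU = (2C + 2 + N − H − X)/2 = (2·8 + 2 + 3 − 10 − 1)/2 = 10/2 = 5.
(Structurally: 1 ring(s) + 4 π bond(s) = 5.)

5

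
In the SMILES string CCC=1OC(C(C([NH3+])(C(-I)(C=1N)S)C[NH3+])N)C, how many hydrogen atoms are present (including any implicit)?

Hydrogens are implicit in SMILES; fill each atom to its normal valence:
  4 × C: no H
  2 × C: 3 H each → 6
  2 × C: 2 H each → 4
  2 × C: 1 H each → 2
  2 × N (charge +1): 3 H each → 6
  2 × N: 2 H each → 4
  1 × I: no H
  1 × O: no H
  1 × S: 1 H
  Total hydrogens = 23.

23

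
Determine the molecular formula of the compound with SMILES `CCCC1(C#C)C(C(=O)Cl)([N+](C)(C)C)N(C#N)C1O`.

Heavy atoms from the SMILES: 13 C, 1 Cl, 3 N, 2 O.
Implicit hydrogens by atom environment:
  5 × C: no H
  4 × C: 3 H each → 12
  2 × C: 2 H each → 4
  2 × C: 1 H each → 2
  2 × N: no H
  1 × Cl: no H
  1 × N (charge +1): no H
  1 × O: 1 H
  1 × O: no H
  Total hydrogens = 19.
Net charge +1.
Molecular formula: C13H19ClN3O2+

C13H19ClN3O2+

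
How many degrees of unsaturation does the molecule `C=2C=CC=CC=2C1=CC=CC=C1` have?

Molecular formula from the SMILES: C12H10.
DoU = (2C + 2 + N − H − X)/2 = (2·12 + 2 + 0 − 10 − 0)/2 = 16/2 = 8.
(Structurally: 2 ring(s) + 6 π bond(s) = 8.)

8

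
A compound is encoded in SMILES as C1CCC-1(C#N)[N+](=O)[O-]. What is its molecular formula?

Heavy atoms from the SMILES: 5 C, 2 N, 2 O.
Implicit hydrogens by atom environment:
  3 × C: 2 H each → 6
  2 × C: no H
  1 × N: no H
  1 × N (charge +1): no H
  1 × O: no H
  1 × O (charge -1): no H
  Total hydrogens = 6.
Molecular formula: C5H6N2O2

C5H6N2O2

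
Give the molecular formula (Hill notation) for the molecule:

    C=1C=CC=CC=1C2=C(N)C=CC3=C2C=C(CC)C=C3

Heavy atoms from the SMILES: 18 C, 1 N.
Implicit hydrogens by atom environment:
  10 × C (aromatic): 1 H each → 10
  6 × C (aromatic): no H
  1 × C: 3 H
  1 × C: 2 H
  1 × N: 2 H
  Total hydrogens = 17.
Molecular formula: C18H17N

C18H17N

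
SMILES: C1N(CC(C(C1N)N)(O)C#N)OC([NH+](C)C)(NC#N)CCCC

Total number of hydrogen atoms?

28

Hydrogens are implicit in SMILES; fill each atom to its normal valence:
  5 × C: 2 H each → 10
  4 × C: no H
  3 × C: 3 H each → 9
  3 × N: no H
  2 × C: 1 H each → 2
  2 × N: 2 H each → 4
  1 × N (charge +1): 1 H
  1 × N: 1 H
  1 × O: 1 H
  1 × O: no H
  Total hydrogens = 28.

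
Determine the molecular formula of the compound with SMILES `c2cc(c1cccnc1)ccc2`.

Heavy atoms from the SMILES: 11 C, 1 N.
Implicit hydrogens by atom environment:
  9 × C (aromatic): 1 H each → 9
  2 × C (aromatic): no H
  1 × N (aromatic): no H
  Total hydrogens = 9.
Molecular formula: C11H9N

C11H9N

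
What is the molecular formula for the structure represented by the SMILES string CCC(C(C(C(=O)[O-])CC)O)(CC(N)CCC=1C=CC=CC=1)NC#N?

Heavy atoms from the SMILES: 19 C, 3 N, 3 O.
Implicit hydrogens by atom environment:
  5 × C: 2 H each → 10
  5 × C (aromatic): 1 H each → 5
  3 × C: 1 H each → 3
  3 × C: no H
  2 × C: 3 H each → 6
  1 × C (aromatic): no H
  1 × N: 2 H
  1 × N: 1 H
  1 × N: no H
  1 × O: 1 H
  1 × O: no H
  1 × O (charge -1): no H
  Total hydrogens = 28.
Net charge -1.
Molecular formula: C19H28N3O3-

C19H28N3O3-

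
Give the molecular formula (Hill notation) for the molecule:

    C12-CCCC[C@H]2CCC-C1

Heavy atoms from the SMILES: 10 C.
Implicit hydrogens by atom environment:
  8 × C: 2 H each → 16
  2 × C: 1 H each → 2
  Total hydrogens = 18.
Molecular formula: C10H18

C10H18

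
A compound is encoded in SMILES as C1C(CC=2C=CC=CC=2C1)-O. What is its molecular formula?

Heavy atoms from the SMILES: 10 C, 1 O.
Implicit hydrogens by atom environment:
  4 × C (aromatic): 1 H each → 4
  3 × C: 2 H each → 6
  2 × C (aromatic): no H
  1 × C: 1 H
  1 × O: 1 H
  Total hydrogens = 12.
Molecular formula: C10H12O

C10H12O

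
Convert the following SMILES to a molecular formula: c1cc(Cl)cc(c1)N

Heavy atoms from the SMILES: 6 C, 1 Cl, 1 N.
Implicit hydrogens by atom environment:
  4 × C (aromatic): 1 H each → 4
  2 × C (aromatic): no H
  1 × Cl: no H
  1 × N: 2 H
  Total hydrogens = 6.
Molecular formula: C6H6ClN

C6H6ClN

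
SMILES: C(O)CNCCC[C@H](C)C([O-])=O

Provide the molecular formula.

C8H16NO3-

Heavy atoms from the SMILES: 8 C, 1 N, 3 O.
Implicit hydrogens by atom environment:
  5 × C: 2 H each → 10
  1 × C: 3 H
  1 × C: 1 H
  1 × C: no H
  1 × N: 1 H
  1 × O: 1 H
  1 × O: no H
  1 × O (charge -1): no H
  Total hydrogens = 16.
Net charge -1.
Molecular formula: C8H16NO3-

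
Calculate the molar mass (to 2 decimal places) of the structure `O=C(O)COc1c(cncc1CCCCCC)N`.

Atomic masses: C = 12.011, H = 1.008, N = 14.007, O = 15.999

Molecular formula: C13H20N2O3.
M = 13×12.011 + 20×1.008 + 2×14.007 + 3×15.999 = 252.31 g/mol.

252.31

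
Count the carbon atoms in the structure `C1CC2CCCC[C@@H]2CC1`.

The symbol for carbon appears 10 times in the SMILES.

10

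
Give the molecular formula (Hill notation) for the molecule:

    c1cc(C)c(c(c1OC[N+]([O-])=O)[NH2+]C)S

C9H13N2O3S+

Heavy atoms from the SMILES: 9 C, 2 N, 3 O, 1 S.
Implicit hydrogens by atom environment:
  4 × C (aromatic): no H
  2 × C: 3 H each → 6
  2 × C (aromatic): 1 H each → 2
  2 × O: no H
  1 × C: 2 H
  1 × N (charge +1): 2 H
  1 × N (charge +1): no H
  1 × O (charge -1): no H
  1 × S: 1 H
  Total hydrogens = 13.
Net charge +1.
Molecular formula: C9H13N2O3S+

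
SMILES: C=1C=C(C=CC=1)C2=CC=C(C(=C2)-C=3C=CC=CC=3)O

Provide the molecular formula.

Heavy atoms from the SMILES: 18 C, 1 O.
Implicit hydrogens by atom environment:
  13 × C (aromatic): 1 H each → 13
  5 × C (aromatic): no H
  1 × O: 1 H
  Total hydrogens = 14.
Molecular formula: C18H14O

C18H14O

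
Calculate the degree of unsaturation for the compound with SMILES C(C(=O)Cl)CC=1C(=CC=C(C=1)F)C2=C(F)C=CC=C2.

9

Molecular formula from the SMILES: C15H11ClF2O.
DoU = (2C + 2 + N − H − X)/2 = (2·15 + 2 + 0 − 11 − 3)/2 = 18/2 = 9.
(Structurally: 2 ring(s) + 7 π bond(s) = 9.)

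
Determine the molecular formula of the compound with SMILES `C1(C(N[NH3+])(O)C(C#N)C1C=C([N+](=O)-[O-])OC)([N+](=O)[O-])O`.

Heavy atoms from the SMILES: 8 C, 5 N, 7 O.
Implicit hydrogens by atom environment:
  4 × C: no H
  3 × C: 1 H each → 3
  3 × O: no H
  2 × N (charge +1): no H
  2 × O: 1 H each → 2
  2 × O (charge -1): no H
  1 × C: 3 H
  1 × N (charge +1): 3 H
  1 × N: 1 H
  1 × N: no H
  Total hydrogens = 12.
Net charge +1.
Molecular formula: C8H12N5O7+

C8H12N5O7+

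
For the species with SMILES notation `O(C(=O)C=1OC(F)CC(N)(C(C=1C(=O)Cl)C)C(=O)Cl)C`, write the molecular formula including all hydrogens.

Heavy atoms from the SMILES: 11 C, 2 Cl, 1 F, 1 N, 5 O.
Implicit hydrogens by atom environment:
  6 × C: no H
  5 × O: no H
  2 × C: 3 H each → 6
  2 × C: 1 H each → 2
  2 × Cl: no H
  1 × C: 2 H
  1 × F: no H
  1 × N: 2 H
  Total hydrogens = 12.
Molecular formula: C11H12Cl2FNO5

C11H12Cl2FNO5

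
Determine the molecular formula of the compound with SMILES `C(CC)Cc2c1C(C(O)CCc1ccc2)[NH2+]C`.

Heavy atoms from the SMILES: 15 C, 1 N, 1 O.
Implicit hydrogens by atom environment:
  5 × C: 2 H each → 10
  3 × C (aromatic): 1 H each → 3
  3 × C (aromatic): no H
  2 × C: 3 H each → 6
  2 × C: 1 H each → 2
  1 × N (charge +1): 2 H
  1 × O: 1 H
  Total hydrogens = 24.
Net charge +1.
Molecular formula: C15H24NO+

C15H24NO+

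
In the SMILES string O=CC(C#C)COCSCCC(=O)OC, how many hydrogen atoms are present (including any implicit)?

Hydrogens are implicit in SMILES; fill each atom to its normal valence:
  4 × C: 2 H each → 8
  4 × O: no H
  3 × C: 1 H each → 3
  2 × C: no H
  1 × C: 3 H
  1 × S: no H
  Total hydrogens = 14.

14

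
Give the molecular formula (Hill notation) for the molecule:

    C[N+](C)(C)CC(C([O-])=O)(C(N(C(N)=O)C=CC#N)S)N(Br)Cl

C11H17BrClN5O3S

Heavy atoms from the SMILES: 1 Br, 11 C, 1 Cl, 5 N, 3 O, 1 S.
Implicit hydrogens by atom environment:
  4 × C: no H
  3 × C: 3 H each → 9
  3 × C: 1 H each → 3
  3 × N: no H
  2 × O: no H
  1 × Br: no H
  1 × C: 2 H
  1 × Cl: no H
  1 × N: 2 H
  1 × N (charge +1): no H
  1 × O (charge -1): no H
  1 × S: 1 H
  Total hydrogens = 17.
Molecular formula: C11H17BrClN5O3S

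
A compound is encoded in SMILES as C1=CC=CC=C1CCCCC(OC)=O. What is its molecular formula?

Heavy atoms from the SMILES: 12 C, 2 O.
Implicit hydrogens by atom environment:
  5 × C (aromatic): 1 H each → 5
  4 × C: 2 H each → 8
  2 × O: no H
  1 × C: 3 H
  1 × C (aromatic): no H
  1 × C: no H
  Total hydrogens = 16.
Molecular formula: C12H16O2

C12H16O2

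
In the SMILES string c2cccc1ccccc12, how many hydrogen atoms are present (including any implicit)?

Hydrogens are implicit in SMILES; fill each atom to its normal valence:
  8 × C (aromatic): 1 H each → 8
  2 × C (aromatic): no H
  Total hydrogens = 8.

8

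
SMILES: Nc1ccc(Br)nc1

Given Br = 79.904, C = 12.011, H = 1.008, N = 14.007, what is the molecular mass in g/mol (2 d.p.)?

173.01

Molecular formula: C5H5BrN2.
M = 1×79.904 + 5×12.011 + 5×1.008 + 2×14.007 = 173.01 g/mol.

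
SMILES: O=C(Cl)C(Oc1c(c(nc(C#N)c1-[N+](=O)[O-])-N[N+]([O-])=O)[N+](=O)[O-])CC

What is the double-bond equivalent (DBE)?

10

Molecular formula from the SMILES: C10H7ClN6O8.
DoU = (2C + 2 + N − H − X)/2 = (2·10 + 2 + 6 − 7 − 1)/2 = 20/2 = 10.
(Structurally: 1 ring(s) + 9 π bond(s) = 10.)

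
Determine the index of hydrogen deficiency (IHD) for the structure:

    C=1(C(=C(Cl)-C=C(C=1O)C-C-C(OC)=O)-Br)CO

5

Molecular formula from the SMILES: C11H12BrClO4.
DoU = (2C + 2 + N − H − X)/2 = (2·11 + 2 + 0 − 12 − 2)/2 = 10/2 = 5.
(Structurally: 1 ring(s) + 4 π bond(s) = 5.)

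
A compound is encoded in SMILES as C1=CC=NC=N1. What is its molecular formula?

Heavy atoms from the SMILES: 4 C, 2 N.
Implicit hydrogens by atom environment:
  4 × C (aromatic): 1 H each → 4
  2 × N (aromatic): no H
  Total hydrogens = 4.
Molecular formula: C4H4N2

C4H4N2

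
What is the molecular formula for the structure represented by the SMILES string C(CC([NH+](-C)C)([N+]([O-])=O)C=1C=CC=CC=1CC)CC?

Heavy atoms from the SMILES: 15 C, 2 N, 2 O.
Implicit hydrogens by atom environment:
  4 × C: 3 H each → 12
  4 × C: 2 H each → 8
  4 × C (aromatic): 1 H each → 4
  2 × C (aromatic): no H
  1 × C: no H
  1 × N (charge +1): 1 H
  1 × N (charge +1): no H
  1 × O: no H
  1 × O (charge -1): no H
  Total hydrogens = 25.
Net charge +1.
Molecular formula: C15H25N2O2+

C15H25N2O2+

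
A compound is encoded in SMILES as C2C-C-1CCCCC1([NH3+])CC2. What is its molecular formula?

C10H20N+

Heavy atoms from the SMILES: 10 C, 1 N.
Implicit hydrogens by atom environment:
  8 × C: 2 H each → 16
  1 × C: 1 H
  1 × C: no H
  1 × N (charge +1): 3 H
  Total hydrogens = 20.
Net charge +1.
Molecular formula: C10H20N+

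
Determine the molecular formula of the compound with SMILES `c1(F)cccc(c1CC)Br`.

Heavy atoms from the SMILES: 1 Br, 8 C, 1 F.
Implicit hydrogens by atom environment:
  3 × C (aromatic): 1 H each → 3
  3 × C (aromatic): no H
  1 × Br: no H
  1 × C: 3 H
  1 × C: 2 H
  1 × F: no H
  Total hydrogens = 8.
Molecular formula: C8H8BrF

C8H8BrF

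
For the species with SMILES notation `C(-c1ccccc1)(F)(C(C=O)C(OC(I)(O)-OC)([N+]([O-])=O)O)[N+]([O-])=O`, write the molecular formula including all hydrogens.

C12H12FIN2O9

Heavy atoms from the SMILES: 12 C, 1 F, 1 I, 2 N, 9 O.
Implicit hydrogens by atom environment:
  5 × C (aromatic): 1 H each → 5
  5 × O: no H
  3 × C: no H
  2 × C: 1 H each → 2
  2 × N (charge +1): no H
  2 × O: 1 H each → 2
  2 × O (charge -1): no H
  1 × C: 3 H
  1 × C (aromatic): no H
  1 × F: no H
  1 × I: no H
  Total hydrogens = 12.
Molecular formula: C12H12FIN2O9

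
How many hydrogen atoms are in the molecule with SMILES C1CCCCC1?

12

Hydrogens are implicit in SMILES; fill each atom to its normal valence:
  6 × C: 2 H each → 12
  Total hydrogens = 12.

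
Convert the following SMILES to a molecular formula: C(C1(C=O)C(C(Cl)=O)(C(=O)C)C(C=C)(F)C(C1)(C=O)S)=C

Heavy atoms from the SMILES: 14 C, 1 Cl, 1 F, 4 O, 1 S.
Implicit hydrogens by atom environment:
  6 × C: no H
  4 × C: 1 H each → 4
  4 × O: no H
  3 × C: 2 H each → 6
  1 × C: 3 H
  1 × Cl: no H
  1 × F: no H
  1 × S: 1 H
  Total hydrogens = 14.
Molecular formula: C14H14ClFO4S

C14H14ClFO4S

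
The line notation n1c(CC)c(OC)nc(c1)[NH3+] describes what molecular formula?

Heavy atoms from the SMILES: 7 C, 3 N, 1 O.
Implicit hydrogens by atom environment:
  3 × C (aromatic): no H
  2 × C: 3 H each → 6
  2 × N (aromatic): no H
  1 × C: 2 H
  1 × C (aromatic): 1 H
  1 × N (charge +1): 3 H
  1 × O: no H
  Total hydrogens = 12.
Net charge +1.
Molecular formula: C7H12N3O+

C7H12N3O+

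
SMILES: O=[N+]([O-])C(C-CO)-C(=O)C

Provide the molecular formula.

C5H9NO4

Heavy atoms from the SMILES: 5 C, 1 N, 4 O.
Implicit hydrogens by atom environment:
  2 × C: 2 H each → 4
  2 × O: no H
  1 × C: 3 H
  1 × C: 1 H
  1 × C: no H
  1 × N (charge +1): no H
  1 × O: 1 H
  1 × O (charge -1): no H
  Total hydrogens = 9.
Molecular formula: C5H9NO4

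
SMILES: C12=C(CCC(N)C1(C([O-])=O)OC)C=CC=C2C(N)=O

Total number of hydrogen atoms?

15

Hydrogens are implicit in SMILES; fill each atom to its normal valence:
  3 × C (aromatic): 1 H each → 3
  3 × C (aromatic): no H
  3 × C: no H
  3 × O: no H
  2 × C: 2 H each → 4
  2 × N: 2 H each → 4
  1 × C: 3 H
  1 × C: 1 H
  1 × O (charge -1): no H
  Total hydrogens = 15.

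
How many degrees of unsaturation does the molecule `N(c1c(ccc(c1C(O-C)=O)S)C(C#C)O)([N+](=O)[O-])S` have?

8

Molecular formula from the SMILES: C11H10N2O5S2.
DoU = (2C + 2 + N − H − X)/2 = (2·11 + 2 + 2 − 10 − 0)/2 = 16/2 = 8.
(Structurally: 1 ring(s) + 7 π bond(s) = 8.)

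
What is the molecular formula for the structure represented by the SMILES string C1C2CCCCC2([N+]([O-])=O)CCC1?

Heavy atoms from the SMILES: 10 C, 1 N, 2 O.
Implicit hydrogens by atom environment:
  8 × C: 2 H each → 16
  1 × C: 1 H
  1 × C: no H
  1 × N (charge +1): no H
  1 × O: no H
  1 × O (charge -1): no H
  Total hydrogens = 17.
Molecular formula: C10H17NO2

C10H17NO2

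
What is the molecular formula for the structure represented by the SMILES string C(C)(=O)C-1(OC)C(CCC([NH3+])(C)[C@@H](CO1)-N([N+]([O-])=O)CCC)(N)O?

Heavy atoms from the SMILES: 14 C, 4 N, 6 O.
Implicit hydrogens by atom environment:
  5 × C: 2 H each → 10
  4 × C: 3 H each → 12
  4 × C: no H
  4 × O: no H
  1 × C: 1 H
  1 × N (charge +1): 3 H
  1 × N: 2 H
  1 × N: no H
  1 × N (charge +1): no H
  1 × O: 1 H
  1 × O (charge -1): no H
  Total hydrogens = 29.
Net charge +1.
Molecular formula: C14H29N4O6+

C14H29N4O6+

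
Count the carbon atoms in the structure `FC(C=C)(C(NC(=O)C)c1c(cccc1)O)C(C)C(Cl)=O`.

15

The symbol for carbon appears 15 times in the SMILES. Lowercase c denotes aromatic carbon and counts toward C.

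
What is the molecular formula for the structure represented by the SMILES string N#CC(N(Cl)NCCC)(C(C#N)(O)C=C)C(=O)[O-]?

C10H12ClN4O3-

Heavy atoms from the SMILES: 10 C, 1 Cl, 4 N, 3 O.
Implicit hydrogens by atom environment:
  5 × C: no H
  3 × C: 2 H each → 6
  3 × N: no H
  1 × C: 3 H
  1 × C: 1 H
  1 × Cl: no H
  1 × N: 1 H
  1 × O: 1 H
  1 × O: no H
  1 × O (charge -1): no H
  Total hydrogens = 12.
Net charge -1.
Molecular formula: C10H12ClN4O3-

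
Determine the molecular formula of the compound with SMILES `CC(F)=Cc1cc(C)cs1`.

Heavy atoms from the SMILES: 8 C, 1 F, 1 S.
Implicit hydrogens by atom environment:
  2 × C: 3 H each → 6
  2 × C (aromatic): 1 H each → 2
  2 × C (aromatic): no H
  1 × C: 1 H
  1 × C: no H
  1 × F: no H
  1 × S (aromatic): no H
  Total hydrogens = 9.
Molecular formula: C8H9FS

C8H9FS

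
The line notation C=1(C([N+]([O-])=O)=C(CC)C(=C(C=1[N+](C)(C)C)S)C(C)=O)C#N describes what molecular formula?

C14H18N3O3S+

Heavy atoms from the SMILES: 14 C, 3 N, 3 O, 1 S.
Implicit hydrogens by atom environment:
  6 × C (aromatic): no H
  5 × C: 3 H each → 15
  2 × C: no H
  2 × N (charge +1): no H
  2 × O: no H
  1 × C: 2 H
  1 × N: no H
  1 × O (charge -1): no H
  1 × S: 1 H
  Total hydrogens = 18.
Net charge +1.
Molecular formula: C14H18N3O3S+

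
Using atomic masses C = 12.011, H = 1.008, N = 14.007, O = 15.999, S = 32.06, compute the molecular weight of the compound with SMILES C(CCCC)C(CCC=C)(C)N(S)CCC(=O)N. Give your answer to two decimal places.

Molecular formula: C14H28N2OS.
M = 14×12.011 + 28×1.008 + 2×14.007 + 1×15.999 + 1×32.06 = 272.45 g/mol.

272.45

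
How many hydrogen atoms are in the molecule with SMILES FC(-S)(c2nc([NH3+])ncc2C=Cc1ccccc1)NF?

13

Hydrogens are implicit in SMILES; fill each atom to its normal valence:
  6 × C (aromatic): 1 H each → 6
  4 × C (aromatic): no H
  2 × C: 1 H each → 2
  2 × F: no H
  2 × N (aromatic): no H
  1 × C: no H
  1 × N (charge +1): 3 H
  1 × N: 1 H
  1 × S: 1 H
  Total hydrogens = 13.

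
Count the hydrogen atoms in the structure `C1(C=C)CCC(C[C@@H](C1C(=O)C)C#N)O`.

17

Hydrogens are implicit in SMILES; fill each atom to its normal valence:
  5 × C: 1 H each → 5
  4 × C: 2 H each → 8
  2 × C: no H
  1 × C: 3 H
  1 × N: no H
  1 × O: 1 H
  1 × O: no H
  Total hydrogens = 17.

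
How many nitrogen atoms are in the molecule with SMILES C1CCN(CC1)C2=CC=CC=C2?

1

The symbol for nitrogen appears 1 time in the SMILES.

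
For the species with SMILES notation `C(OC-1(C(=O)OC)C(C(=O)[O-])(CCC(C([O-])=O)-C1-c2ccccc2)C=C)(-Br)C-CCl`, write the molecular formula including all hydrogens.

Heavy atoms from the SMILES: 1 Br, 21 C, 1 Cl, 7 O.
Implicit hydrogens by atom environment:
  5 × C: 2 H each → 10
  5 × C (aromatic): 1 H each → 5
  5 × C: no H
  5 × O: no H
  4 × C: 1 H each → 4
  2 × O (charge -1): no H
  1 × Br: no H
  1 × C: 3 H
  1 × C (aromatic): no H
  1 × Cl: no H
  Total hydrogens = 22.
Net charge -2.
Molecular formula: [C21H22BrClO7]2-

[C21H22BrClO7]2-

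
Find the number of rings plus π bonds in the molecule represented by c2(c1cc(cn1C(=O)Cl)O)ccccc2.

Molecular formula from the SMILES: C11H8ClNO2.
DoU = (2C + 2 + N − H − X)/2 = (2·11 + 2 + 1 − 8 − 1)/2 = 16/2 = 8.
(Structurally: 2 ring(s) + 6 π bond(s) = 8.)

8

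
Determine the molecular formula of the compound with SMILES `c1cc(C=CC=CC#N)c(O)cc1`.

Heavy atoms from the SMILES: 11 C, 1 N, 1 O.
Implicit hydrogens by atom environment:
  4 × C (aromatic): 1 H each → 4
  4 × C: 1 H each → 4
  2 × C (aromatic): no H
  1 × C: no H
  1 × N: no H
  1 × O: 1 H
  Total hydrogens = 9.
Molecular formula: C11H9NO

C11H9NO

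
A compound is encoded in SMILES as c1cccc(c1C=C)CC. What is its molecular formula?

C10H12

Heavy atoms from the SMILES: 10 C.
Implicit hydrogens by atom environment:
  4 × C (aromatic): 1 H each → 4
  2 × C: 2 H each → 4
  2 × C (aromatic): no H
  1 × C: 3 H
  1 × C: 1 H
  Total hydrogens = 12.
Molecular formula: C10H12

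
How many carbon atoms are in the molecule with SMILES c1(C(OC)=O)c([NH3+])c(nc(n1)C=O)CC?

The symbol for carbon appears 9 times in the SMILES. Lowercase c denotes aromatic carbon and counts toward C.

9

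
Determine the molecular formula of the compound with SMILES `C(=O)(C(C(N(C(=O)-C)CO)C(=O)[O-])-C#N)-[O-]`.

Heavy atoms from the SMILES: 8 C, 2 N, 6 O.
Implicit hydrogens by atom environment:
  4 × C: no H
  3 × O: no H
  2 × C: 1 H each → 2
  2 × N: no H
  2 × O (charge -1): no H
  1 × C: 3 H
  1 × C: 2 H
  1 × O: 1 H
  Total hydrogens = 8.
Net charge -2.
Molecular formula: [C8H8N2O6]2-

[C8H8N2O6]2-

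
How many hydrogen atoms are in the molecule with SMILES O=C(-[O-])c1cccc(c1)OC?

7

Hydrogens are implicit in SMILES; fill each atom to its normal valence:
  4 × C (aromatic): 1 H each → 4
  2 × C (aromatic): no H
  2 × O: no H
  1 × C: 3 H
  1 × C: no H
  1 × O (charge -1): no H
  Total hydrogens = 7.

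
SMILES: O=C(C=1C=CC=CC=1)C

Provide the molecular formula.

C8H8O

Heavy atoms from the SMILES: 8 C, 1 O.
Implicit hydrogens by atom environment:
  5 × C (aromatic): 1 H each → 5
  1 × C: 3 H
  1 × C (aromatic): no H
  1 × C: no H
  1 × O: no H
  Total hydrogens = 8.
Molecular formula: C8H8O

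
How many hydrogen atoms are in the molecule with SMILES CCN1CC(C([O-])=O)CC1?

12

Hydrogens are implicit in SMILES; fill each atom to its normal valence:
  4 × C: 2 H each → 8
  1 × C: 3 H
  1 × C: 1 H
  1 × C: no H
  1 × N: no H
  1 × O: no H
  1 × O (charge -1): no H
  Total hydrogens = 12.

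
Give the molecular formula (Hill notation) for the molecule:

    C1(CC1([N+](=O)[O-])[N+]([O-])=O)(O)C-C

C5H8N2O5

Heavy atoms from the SMILES: 5 C, 2 N, 5 O.
Implicit hydrogens by atom environment:
  2 × C: 2 H each → 4
  2 × C: no H
  2 × N (charge +1): no H
  2 × O: no H
  2 × O (charge -1): no H
  1 × C: 3 H
  1 × O: 1 H
  Total hydrogens = 8.
Molecular formula: C5H8N2O5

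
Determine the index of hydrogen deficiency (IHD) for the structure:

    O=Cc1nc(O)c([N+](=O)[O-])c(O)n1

6

Molecular formula from the SMILES: C5H3N3O5.
DoU = (2C + 2 + N − H − X)/2 = (2·5 + 2 + 3 − 3 − 0)/2 = 12/2 = 6.
(Structurally: 1 ring(s) + 5 π bond(s) = 6.)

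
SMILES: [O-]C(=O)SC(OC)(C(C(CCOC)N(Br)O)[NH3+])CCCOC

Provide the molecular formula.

Heavy atoms from the SMILES: 1 Br, 12 C, 2 N, 6 O, 1 S.
Implicit hydrogens by atom environment:
  5 × C: 2 H each → 10
  4 × O: no H
  3 × C: 3 H each → 9
  2 × C: 1 H each → 2
  2 × C: no H
  1 × Br: no H
  1 × N (charge +1): 3 H
  1 × N: no H
  1 × O: 1 H
  1 × O (charge -1): no H
  1 × S: no H
  Total hydrogens = 25.
Molecular formula: C12H25BrN2O6S

C12H25BrN2O6S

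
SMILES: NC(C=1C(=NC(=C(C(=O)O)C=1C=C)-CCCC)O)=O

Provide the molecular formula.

C13H16N2O4

Heavy atoms from the SMILES: 13 C, 2 N, 4 O.
Implicit hydrogens by atom environment:
  5 × C (aromatic): no H
  4 × C: 2 H each → 8
  2 × C: no H
  2 × O: 1 H each → 2
  2 × O: no H
  1 × C: 3 H
  1 × C: 1 H
  1 × N: 2 H
  1 × N (aromatic): no H
  Total hydrogens = 16.
Molecular formula: C13H16N2O4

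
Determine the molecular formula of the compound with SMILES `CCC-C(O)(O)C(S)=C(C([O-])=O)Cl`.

Heavy atoms from the SMILES: 7 C, 1 Cl, 4 O, 1 S.
Implicit hydrogens by atom environment:
  4 × C: no H
  2 × C: 2 H each → 4
  2 × O: 1 H each → 2
  1 × C: 3 H
  1 × Cl: no H
  1 × O: no H
  1 × O (charge -1): no H
  1 × S: 1 H
  Total hydrogens = 10.
Net charge -1.
Molecular formula: C7H10ClO4S-

C7H10ClO4S-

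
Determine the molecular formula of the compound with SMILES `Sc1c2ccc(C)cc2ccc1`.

C11H10S

Heavy atoms from the SMILES: 11 C, 1 S.
Implicit hydrogens by atom environment:
  6 × C (aromatic): 1 H each → 6
  4 × C (aromatic): no H
  1 × C: 3 H
  1 × S: 1 H
  Total hydrogens = 10.
Molecular formula: C11H10S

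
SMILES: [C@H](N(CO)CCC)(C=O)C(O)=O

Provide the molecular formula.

C7H13NO4

Heavy atoms from the SMILES: 7 C, 1 N, 4 O.
Implicit hydrogens by atom environment:
  3 × C: 2 H each → 6
  2 × C: 1 H each → 2
  2 × O: 1 H each → 2
  2 × O: no H
  1 × C: 3 H
  1 × C: no H
  1 × N: no H
  Total hydrogens = 13.
Molecular formula: C7H13NO4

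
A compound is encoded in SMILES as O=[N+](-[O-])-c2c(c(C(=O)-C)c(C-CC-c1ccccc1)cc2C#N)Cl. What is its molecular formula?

Heavy atoms from the SMILES: 18 C, 1 Cl, 2 N, 3 O.
Implicit hydrogens by atom environment:
  6 × C (aromatic): 1 H each → 6
  6 × C (aromatic): no H
  3 × C: 2 H each → 6
  2 × C: no H
  2 × O: no H
  1 × C: 3 H
  1 × Cl: no H
  1 × N: no H
  1 × N (charge +1): no H
  1 × O (charge -1): no H
  Total hydrogens = 15.
Molecular formula: C18H15ClN2O3

C18H15ClN2O3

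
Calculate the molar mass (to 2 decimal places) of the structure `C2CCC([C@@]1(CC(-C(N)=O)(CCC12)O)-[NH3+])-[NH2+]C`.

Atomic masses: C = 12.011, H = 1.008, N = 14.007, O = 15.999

Molecular formula: [C12H25N3O2]2+.
M = 12×12.011 + 25×1.008 + 3×14.007 + 2×15.999 = 243.35 g/mol.

243.35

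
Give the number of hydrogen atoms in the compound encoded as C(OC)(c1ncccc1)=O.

Hydrogens are implicit in SMILES; fill each atom to its normal valence:
  4 × C (aromatic): 1 H each → 4
  2 × O: no H
  1 × C: 3 H
  1 × C (aromatic): no H
  1 × C: no H
  1 × N (aromatic): no H
  Total hydrogens = 7.

7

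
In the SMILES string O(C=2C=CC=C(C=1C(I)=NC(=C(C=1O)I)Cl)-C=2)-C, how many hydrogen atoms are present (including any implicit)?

Hydrogens are implicit in SMILES; fill each atom to its normal valence:
  7 × C (aromatic): no H
  4 × C (aromatic): 1 H each → 4
  2 × I: no H
  1 × C: 3 H
  1 × Cl: no H
  1 × N (aromatic): no H
  1 × O: 1 H
  1 × O: no H
  Total hydrogens = 8.

8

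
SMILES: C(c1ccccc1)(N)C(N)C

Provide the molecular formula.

Heavy atoms from the SMILES: 9 C, 2 N.
Implicit hydrogens by atom environment:
  5 × C (aromatic): 1 H each → 5
  2 × C: 1 H each → 2
  2 × N: 2 H each → 4
  1 × C: 3 H
  1 × C (aromatic): no H
  Total hydrogens = 14.
Molecular formula: C9H14N2

C9H14N2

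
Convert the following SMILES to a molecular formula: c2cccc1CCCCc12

C10H12

Heavy atoms from the SMILES: 10 C.
Implicit hydrogens by atom environment:
  4 × C: 2 H each → 8
  4 × C (aromatic): 1 H each → 4
  2 × C (aromatic): no H
  Total hydrogens = 12.
Molecular formula: C10H12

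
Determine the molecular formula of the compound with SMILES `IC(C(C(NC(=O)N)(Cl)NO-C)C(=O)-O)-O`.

Heavy atoms from the SMILES: 6 C, 1 Cl, 1 I, 3 N, 5 O.
Implicit hydrogens by atom environment:
  3 × C: no H
  3 × O: no H
  2 × C: 1 H each → 2
  2 × N: 1 H each → 2
  2 × O: 1 H each → 2
  1 × C: 3 H
  1 × Cl: no H
  1 × I: no H
  1 × N: 2 H
  Total hydrogens = 11.
Molecular formula: C6H11ClIN3O5

C6H11ClIN3O5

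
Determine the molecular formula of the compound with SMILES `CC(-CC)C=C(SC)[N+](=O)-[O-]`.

C7H13NO2S

Heavy atoms from the SMILES: 7 C, 1 N, 2 O, 1 S.
Implicit hydrogens by atom environment:
  3 × C: 3 H each → 9
  2 × C: 1 H each → 2
  1 × C: 2 H
  1 × C: no H
  1 × N (charge +1): no H
  1 × O: no H
  1 × O (charge -1): no H
  1 × S: no H
  Total hydrogens = 13.
Molecular formula: C7H13NO2S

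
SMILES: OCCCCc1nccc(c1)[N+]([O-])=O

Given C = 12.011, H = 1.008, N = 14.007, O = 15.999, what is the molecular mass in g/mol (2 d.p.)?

Molecular formula: C9H12N2O3.
M = 9×12.011 + 12×1.008 + 2×14.007 + 3×15.999 = 196.21 g/mol.

196.21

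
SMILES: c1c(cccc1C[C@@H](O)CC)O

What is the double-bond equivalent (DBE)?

Molecular formula from the SMILES: C10H14O2.
DoU = (2C + 2 + N − H − X)/2 = (2·10 + 2 + 0 − 14 − 0)/2 = 8/2 = 4.
(Structurally: 1 ring(s) + 3 π bond(s) = 4.)

4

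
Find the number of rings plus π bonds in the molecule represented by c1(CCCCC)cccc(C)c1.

Molecular formula from the SMILES: C12H18.
DoU = (2C + 2 + N − H − X)/2 = (2·12 + 2 + 0 − 18 − 0)/2 = 8/2 = 4.
(Structurally: 1 ring(s) + 3 π bond(s) = 4.)

4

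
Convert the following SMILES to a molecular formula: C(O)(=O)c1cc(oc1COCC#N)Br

Heavy atoms from the SMILES: 1 Br, 8 C, 1 N, 4 O.
Implicit hydrogens by atom environment:
  3 × C (aromatic): no H
  2 × C: 2 H each → 4
  2 × C: no H
  2 × O: no H
  1 × Br: no H
  1 × C (aromatic): 1 H
  1 × N: no H
  1 × O: 1 H
  1 × O (aromatic): no H
  Total hydrogens = 6.
Molecular formula: C8H6BrNO4

C8H6BrNO4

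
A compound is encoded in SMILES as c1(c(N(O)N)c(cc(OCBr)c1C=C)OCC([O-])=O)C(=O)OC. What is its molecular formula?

Heavy atoms from the SMILES: 1 Br, 13 C, 2 N, 7 O.
Implicit hydrogens by atom environment:
  5 × C (aromatic): no H
  5 × O: no H
  3 × C: 2 H each → 6
  2 × C: no H
  1 × Br: no H
  1 × C: 3 H
  1 × C (aromatic): 1 H
  1 × C: 1 H
  1 × N: 2 H
  1 × N: no H
  1 × O: 1 H
  1 × O (charge -1): no H
  Total hydrogens = 14.
Net charge -1.
Molecular formula: C13H14BrN2O7-

C13H14BrN2O7-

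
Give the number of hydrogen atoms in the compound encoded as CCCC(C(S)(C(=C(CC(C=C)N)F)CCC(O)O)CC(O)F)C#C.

29

Hydrogens are implicit in SMILES; fill each atom to its normal valence:
  7 × C: 2 H each → 14
  6 × C: 1 H each → 6
  4 × C: no H
  3 × O: 1 H each → 3
  2 × F: no H
  1 × C: 3 H
  1 × N: 2 H
  1 × S: 1 H
  Total hydrogens = 29.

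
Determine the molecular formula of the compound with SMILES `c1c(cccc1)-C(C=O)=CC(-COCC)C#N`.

Heavy atoms from the SMILES: 14 C, 1 N, 2 O.
Implicit hydrogens by atom environment:
  5 × C (aromatic): 1 H each → 5
  3 × C: 1 H each → 3
  2 × C: 2 H each → 4
  2 × C: no H
  2 × O: no H
  1 × C: 3 H
  1 × C (aromatic): no H
  1 × N: no H
  Total hydrogens = 15.
Molecular formula: C14H15NO2

C14H15NO2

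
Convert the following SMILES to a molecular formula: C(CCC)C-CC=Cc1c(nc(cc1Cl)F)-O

Heavy atoms from the SMILES: 13 C, 1 Cl, 1 F, 1 N, 1 O.
Implicit hydrogens by atom environment:
  5 × C: 2 H each → 10
  4 × C (aromatic): no H
  2 × C: 1 H each → 2
  1 × C: 3 H
  1 × C (aromatic): 1 H
  1 × Cl: no H
  1 × F: no H
  1 × N (aromatic): no H
  1 × O: 1 H
  Total hydrogens = 17.
Molecular formula: C13H17ClFNO

C13H17ClFNO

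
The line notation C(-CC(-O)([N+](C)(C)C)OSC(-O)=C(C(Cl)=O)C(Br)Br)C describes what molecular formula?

C11H19Br2ClNO4S+

Heavy atoms from the SMILES: 2 Br, 11 C, 1 Cl, 1 N, 4 O, 1 S.
Implicit hydrogens by atom environment:
  4 × C: 3 H each → 12
  4 × C: no H
  2 × Br: no H
  2 × C: 2 H each → 4
  2 × O: 1 H each → 2
  2 × O: no H
  1 × C: 1 H
  1 × Cl: no H
  1 × N (charge +1): no H
  1 × S: no H
  Total hydrogens = 19.
Net charge +1.
Molecular formula: C11H19Br2ClNO4S+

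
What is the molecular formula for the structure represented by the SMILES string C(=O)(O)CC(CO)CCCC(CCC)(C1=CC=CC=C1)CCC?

Heavy atoms from the SMILES: 20 C, 3 O.
Implicit hydrogens by atom environment:
  9 × C: 2 H each → 18
  5 × C (aromatic): 1 H each → 5
  2 × C: 3 H each → 6
  2 × C: no H
  2 × O: 1 H each → 2
  1 × C: 1 H
  1 × C (aromatic): no H
  1 × O: no H
  Total hydrogens = 32.
Molecular formula: C20H32O3

C20H32O3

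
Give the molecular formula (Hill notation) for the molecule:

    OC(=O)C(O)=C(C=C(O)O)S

Heavy atoms from the SMILES: 5 C, 5 O, 1 S.
Implicit hydrogens by atom environment:
  4 × C: no H
  4 × O: 1 H each → 4
  1 × C: 1 H
  1 × O: no H
  1 × S: 1 H
  Total hydrogens = 6.
Molecular formula: C5H6O5S

C5H6O5S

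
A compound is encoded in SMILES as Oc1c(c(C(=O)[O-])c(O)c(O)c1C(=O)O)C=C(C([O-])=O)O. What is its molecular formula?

[C11H6O10]2-

Heavy atoms from the SMILES: 11 C, 10 O.
Implicit hydrogens by atom environment:
  6 × C (aromatic): no H
  5 × O: 1 H each → 5
  4 × C: no H
  3 × O: no H
  2 × O (charge -1): no H
  1 × C: 1 H
  Total hydrogens = 6.
Net charge -2.
Molecular formula: [C11H6O10]2-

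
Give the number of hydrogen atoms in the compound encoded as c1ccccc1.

Hydrogens are implicit in SMILES; fill each atom to its normal valence:
  6 × C (aromatic): 1 H each → 6
  Total hydrogens = 6.

6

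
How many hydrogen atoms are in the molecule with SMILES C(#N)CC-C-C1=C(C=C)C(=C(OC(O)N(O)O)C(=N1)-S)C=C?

17

Hydrogens are implicit in SMILES; fill each atom to its normal valence:
  5 × C: 2 H each → 10
  5 × C (aromatic): no H
  3 × C: 1 H each → 3
  3 × O: 1 H each → 3
  2 × N: no H
  1 × C: no H
  1 × N (aromatic): no H
  1 × O: no H
  1 × S: 1 H
  Total hydrogens = 17.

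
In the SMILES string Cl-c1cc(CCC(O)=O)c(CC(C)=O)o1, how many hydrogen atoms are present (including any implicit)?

11

Hydrogens are implicit in SMILES; fill each atom to its normal valence:
  3 × C: 2 H each → 6
  3 × C (aromatic): no H
  2 × C: no H
  2 × O: no H
  1 × C: 3 H
  1 × C (aromatic): 1 H
  1 × Cl: no H
  1 × O: 1 H
  1 × O (aromatic): no H
  Total hydrogens = 11.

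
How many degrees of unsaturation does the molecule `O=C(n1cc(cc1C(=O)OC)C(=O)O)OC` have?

Molecular formula from the SMILES: C9H9NO6.
DoU = (2C + 2 + N − H − X)/2 = (2·9 + 2 + 1 − 9 − 0)/2 = 12/2 = 6.
(Structurally: 1 ring(s) + 5 π bond(s) = 6.)

6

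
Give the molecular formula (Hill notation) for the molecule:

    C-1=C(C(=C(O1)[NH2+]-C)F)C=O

Heavy atoms from the SMILES: 6 C, 1 F, 1 N, 2 O.
Implicit hydrogens by atom environment:
  3 × C (aromatic): no H
  1 × C: 3 H
  1 × C (aromatic): 1 H
  1 × C: 1 H
  1 × F: no H
  1 × N (charge +1): 2 H
  1 × O (aromatic): no H
  1 × O: no H
  Total hydrogens = 7.
Net charge +1.
Molecular formula: C6H7FNO2+

C6H7FNO2+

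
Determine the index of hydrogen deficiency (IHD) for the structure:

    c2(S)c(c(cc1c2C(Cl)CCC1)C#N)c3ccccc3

Molecular formula from the SMILES: C17H14ClNS.
DoU = (2C + 2 + N − H − X)/2 = (2·17 + 2 + 1 − 14 − 1)/2 = 22/2 = 11.
(Structurally: 3 ring(s) + 8 π bond(s) = 11.)

11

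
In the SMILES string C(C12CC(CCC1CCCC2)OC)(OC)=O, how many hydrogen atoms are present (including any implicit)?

Hydrogens are implicit in SMILES; fill each atom to its normal valence:
  7 × C: 2 H each → 14
  3 × O: no H
  2 × C: 3 H each → 6
  2 × C: 1 H each → 2
  2 × C: no H
  Total hydrogens = 22.

22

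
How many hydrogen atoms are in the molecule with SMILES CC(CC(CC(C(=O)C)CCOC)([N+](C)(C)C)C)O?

32

Hydrogens are implicit in SMILES; fill each atom to its normal valence:
  7 × C: 3 H each → 21
  4 × C: 2 H each → 8
  2 × C: 1 H each → 2
  2 × C: no H
  2 × O: no H
  1 × N (charge +1): no H
  1 × O: 1 H
  Total hydrogens = 32.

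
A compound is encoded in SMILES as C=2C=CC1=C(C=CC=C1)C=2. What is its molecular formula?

Heavy atoms from the SMILES: 10 C.
Implicit hydrogens by atom environment:
  8 × C (aromatic): 1 H each → 8
  2 × C (aromatic): no H
  Total hydrogens = 8.
Molecular formula: C10H8

C10H8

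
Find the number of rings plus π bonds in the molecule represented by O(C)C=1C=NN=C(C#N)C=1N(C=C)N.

7

Molecular formula from the SMILES: C8H9N5O.
DoU = (2C + 2 + N − H − X)/2 = (2·8 + 2 + 5 − 9 − 0)/2 = 14/2 = 7.
(Structurally: 1 ring(s) + 6 π bond(s) = 7.)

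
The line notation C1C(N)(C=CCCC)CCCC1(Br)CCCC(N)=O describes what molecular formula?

Heavy atoms from the SMILES: 1 Br, 15 C, 2 N, 1 O.
Implicit hydrogens by atom environment:
  9 × C: 2 H each → 18
  3 × C: no H
  2 × C: 1 H each → 2
  2 × N: 2 H each → 4
  1 × Br: no H
  1 × C: 3 H
  1 × O: no H
  Total hydrogens = 27.
Molecular formula: C15H27BrN2O

C15H27BrN2O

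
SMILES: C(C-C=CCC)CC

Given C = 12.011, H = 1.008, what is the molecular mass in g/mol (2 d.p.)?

112.22

Molecular formula: C8H16.
M = 8×12.011 + 16×1.008 = 112.22 g/mol.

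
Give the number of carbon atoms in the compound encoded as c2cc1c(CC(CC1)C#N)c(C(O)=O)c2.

The symbol for carbon appears 12 times in the SMILES. Lowercase c denotes aromatic carbon and counts toward C.

12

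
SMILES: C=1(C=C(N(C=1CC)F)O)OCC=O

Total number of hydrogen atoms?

10

Hydrogens are implicit in SMILES; fill each atom to its normal valence:
  3 × C (aromatic): no H
  2 × C: 2 H each → 4
  2 × O: no H
  1 × C: 3 H
  1 × C (aromatic): 1 H
  1 × C: 1 H
  1 × F: no H
  1 × N (aromatic): no H
  1 × O: 1 H
  Total hydrogens = 10.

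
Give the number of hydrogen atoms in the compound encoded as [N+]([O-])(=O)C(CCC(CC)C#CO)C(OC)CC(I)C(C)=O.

Hydrogens are implicit in SMILES; fill each atom to its normal valence:
  4 × C: 2 H each → 8
  4 × C: 1 H each → 4
  3 × C: 3 H each → 9
  3 × C: no H
  3 × O: no H
  1 × I: no H
  1 × N (charge +1): no H
  1 × O: 1 H
  1 × O (charge -1): no H
  Total hydrogens = 22.

22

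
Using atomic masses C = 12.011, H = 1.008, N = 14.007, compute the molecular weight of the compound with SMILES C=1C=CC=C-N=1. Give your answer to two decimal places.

79.10

Molecular formula: C5H5N.
M = 5×12.011 + 5×1.008 + 1×14.007 = 79.10 g/mol.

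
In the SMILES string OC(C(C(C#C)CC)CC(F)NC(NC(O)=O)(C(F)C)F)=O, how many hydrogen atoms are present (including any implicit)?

19

Hydrogens are implicit in SMILES; fill each atom to its normal valence:
  5 × C: 1 H each → 5
  4 × C: no H
  3 × F: no H
  2 × C: 3 H each → 6
  2 × C: 2 H each → 4
  2 × N: 1 H each → 2
  2 × O: 1 H each → 2
  2 × O: no H
  Total hydrogens = 19.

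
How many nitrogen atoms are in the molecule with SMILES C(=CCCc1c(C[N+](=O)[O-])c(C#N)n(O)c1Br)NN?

The symbol for nitrogen appears 5 times in the SMILES.

5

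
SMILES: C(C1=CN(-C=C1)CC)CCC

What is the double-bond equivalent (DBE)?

3

Molecular formula from the SMILES: C10H17N.
DoU = (2C + 2 + N − H − X)/2 = (2·10 + 2 + 1 − 17 − 0)/2 = 6/2 = 3.
(Structurally: 1 ring(s) + 2 π bond(s) = 3.)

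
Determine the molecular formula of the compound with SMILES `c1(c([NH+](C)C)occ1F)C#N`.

C7H8FN2O+

Heavy atoms from the SMILES: 7 C, 1 F, 2 N, 1 O.
Implicit hydrogens by atom environment:
  3 × C (aromatic): no H
  2 × C: 3 H each → 6
  1 × C (aromatic): 1 H
  1 × C: no H
  1 × F: no H
  1 × N (charge +1): 1 H
  1 × N: no H
  1 × O (aromatic): no H
  Total hydrogens = 8.
Net charge +1.
Molecular formula: C7H8FN2O+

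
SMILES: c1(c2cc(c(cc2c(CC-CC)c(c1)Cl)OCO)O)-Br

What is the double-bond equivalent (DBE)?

7

Molecular formula from the SMILES: C15H16BrClO3.
DoU = (2C + 2 + N − H − X)/2 = (2·15 + 2 + 0 − 16 − 2)/2 = 14/2 = 7.
(Structurally: 2 ring(s) + 5 π bond(s) = 7.)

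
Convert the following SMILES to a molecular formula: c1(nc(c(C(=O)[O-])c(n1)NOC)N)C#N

Heavy atoms from the SMILES: 7 C, 5 N, 3 O.
Implicit hydrogens by atom environment:
  4 × C (aromatic): no H
  2 × C: no H
  2 × N (aromatic): no H
  2 × O: no H
  1 × C: 3 H
  1 × N: 2 H
  1 × N: 1 H
  1 × N: no H
  1 × O (charge -1): no H
  Total hydrogens = 6.
Net charge -1.
Molecular formula: C7H6N5O3-

C7H6N5O3-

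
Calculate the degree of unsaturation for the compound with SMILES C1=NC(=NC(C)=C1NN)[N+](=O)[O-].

Molecular formula from the SMILES: C5H7N5O2.
DoU = (2C + 2 + N − H − X)/2 = (2·5 + 2 + 5 − 7 − 0)/2 = 10/2 = 5.
(Structurally: 1 ring(s) + 4 π bond(s) = 5.)

5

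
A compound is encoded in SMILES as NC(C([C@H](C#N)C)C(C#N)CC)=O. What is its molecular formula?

Heavy atoms from the SMILES: 9 C, 3 N, 1 O.
Implicit hydrogens by atom environment:
  3 × C: 1 H each → 3
  3 × C: no H
  2 × C: 3 H each → 6
  2 × N: no H
  1 × C: 2 H
  1 × N: 2 H
  1 × O: no H
  Total hydrogens = 13.
Molecular formula: C9H13N3O

C9H13N3O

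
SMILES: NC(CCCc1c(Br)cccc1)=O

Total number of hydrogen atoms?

Hydrogens are implicit in SMILES; fill each atom to its normal valence:
  4 × C (aromatic): 1 H each → 4
  3 × C: 2 H each → 6
  2 × C (aromatic): no H
  1 × Br: no H
  1 × C: no H
  1 × N: 2 H
  1 × O: no H
  Total hydrogens = 12.

12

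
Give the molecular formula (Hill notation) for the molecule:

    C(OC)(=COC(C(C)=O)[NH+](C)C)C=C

Heavy atoms from the SMILES: 10 C, 1 N, 3 O.
Implicit hydrogens by atom environment:
  4 × C: 3 H each → 12
  3 × C: 1 H each → 3
  3 × O: no H
  2 × C: no H
  1 × C: 2 H
  1 × N (charge +1): 1 H
  Total hydrogens = 18.
Net charge +1.
Molecular formula: C10H18NO3+

C10H18NO3+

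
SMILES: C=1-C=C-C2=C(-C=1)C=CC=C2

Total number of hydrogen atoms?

8

Hydrogens are implicit in SMILES; fill each atom to its normal valence:
  8 × C (aromatic): 1 H each → 8
  2 × C (aromatic): no H
  Total hydrogens = 8.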